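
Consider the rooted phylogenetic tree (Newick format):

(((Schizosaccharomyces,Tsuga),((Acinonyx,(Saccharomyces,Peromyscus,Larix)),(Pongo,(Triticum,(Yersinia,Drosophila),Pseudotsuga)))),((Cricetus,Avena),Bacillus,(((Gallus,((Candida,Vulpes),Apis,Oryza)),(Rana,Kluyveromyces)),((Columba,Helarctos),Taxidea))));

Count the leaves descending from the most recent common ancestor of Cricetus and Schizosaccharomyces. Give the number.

24

The MRCA of Cricetus and Schizosaccharomyces is the root, so the clade is the entire tree.
That clade contains 24 terminal taxa: Acinonyx, Apis, Avena, Bacillus, Candida, Columba, Cricetus, Drosophila, Gallus, Helarctos, Kluyveromyces, Larix, Oryza, Peromyscus, Pongo, Pseudotsuga, Rana, Saccharomyces, Schizosaccharomyces, Taxidea, Triticum, Tsuga, Vulpes, Yersinia.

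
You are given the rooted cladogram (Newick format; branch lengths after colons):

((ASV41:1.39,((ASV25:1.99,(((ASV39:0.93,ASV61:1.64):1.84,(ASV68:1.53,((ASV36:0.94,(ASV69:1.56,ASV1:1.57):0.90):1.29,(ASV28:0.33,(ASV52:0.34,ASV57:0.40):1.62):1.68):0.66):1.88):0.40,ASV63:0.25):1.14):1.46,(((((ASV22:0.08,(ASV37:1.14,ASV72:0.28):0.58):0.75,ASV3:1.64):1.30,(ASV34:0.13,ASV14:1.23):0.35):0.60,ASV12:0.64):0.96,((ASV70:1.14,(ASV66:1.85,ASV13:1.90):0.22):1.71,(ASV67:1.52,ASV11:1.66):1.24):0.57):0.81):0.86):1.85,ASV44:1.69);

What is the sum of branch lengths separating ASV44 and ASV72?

9.68

The path runs ASV44 → … → MRCA → … → ASV72; the MRCA is the root of the tree.
Branch lengths along that path: 1.69 + 1.85 + 0.86 + 0.81 + 0.96 + 0.60 + 1.30 + 0.75 + 0.58 + 0.28 = 9.68.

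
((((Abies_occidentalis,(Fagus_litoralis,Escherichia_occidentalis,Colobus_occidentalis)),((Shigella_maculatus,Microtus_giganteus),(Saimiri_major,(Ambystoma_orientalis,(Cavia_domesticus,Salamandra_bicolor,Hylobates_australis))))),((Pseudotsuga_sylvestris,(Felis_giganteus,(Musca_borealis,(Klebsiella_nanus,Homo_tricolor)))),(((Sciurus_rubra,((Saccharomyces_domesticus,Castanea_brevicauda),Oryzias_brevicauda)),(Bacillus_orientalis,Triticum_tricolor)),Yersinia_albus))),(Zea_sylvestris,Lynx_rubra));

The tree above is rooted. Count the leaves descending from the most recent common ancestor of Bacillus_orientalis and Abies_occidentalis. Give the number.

23

The MRCA of Bacillus_orientalis and Abies_occidentalis is the node subtending (((Abies_occidentalis,(Fagus_litoralis,Escherichia_occidentalis,Colobus_occidentalis)),((Shigella_maculatus,Microtus_giganteus),(Saimiri_major,(Ambystoma_orientalis,(Cavia_domesticus,Salamandra_bicolor,Hylobates_australis))))),((Pseudotsuga_sylvestris,(Felis_giganteus,(Musca_borealis,(Klebsiella_nanus,Homo_tricolor)))),(((Sciurus_rubra,((Saccharomyces_domesticus,Castanea_brevicauda),Oryzias_brevicauda)),(Bacillus_orientalis,Triticum_tricolor)),Yersinia_albus))).
That clade contains 23 terminal taxa: Abies_occidentalis, Ambystoma_orientalis, Bacillus_orientalis, Castanea_brevicauda, Cavia_domesticus, Colobus_occidentalis, Escherichia_occidentalis, Fagus_litoralis, Felis_giganteus, Homo_tricolor, Hylobates_australis, Klebsiella_nanus, Microtus_giganteus, Musca_borealis, Oryzias_brevicauda, Pseudotsuga_sylvestris, Saccharomyces_domesticus, Saimiri_major, Salamandra_bicolor, Sciurus_rubra, Shigella_maculatus, Triticum_tricolor, Yersinia_albus.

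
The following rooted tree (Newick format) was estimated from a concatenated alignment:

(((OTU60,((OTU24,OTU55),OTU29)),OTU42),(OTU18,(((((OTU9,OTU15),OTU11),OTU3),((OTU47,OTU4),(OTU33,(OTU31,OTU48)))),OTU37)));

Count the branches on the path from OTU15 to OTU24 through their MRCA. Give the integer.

12

The MRCA of OTU15 and OTU24 is the root of the tree.
From OTU15 up to that node: 7 branches. From OTU24 up to the same node: 5 branches. Total: 7 + 5 = 12.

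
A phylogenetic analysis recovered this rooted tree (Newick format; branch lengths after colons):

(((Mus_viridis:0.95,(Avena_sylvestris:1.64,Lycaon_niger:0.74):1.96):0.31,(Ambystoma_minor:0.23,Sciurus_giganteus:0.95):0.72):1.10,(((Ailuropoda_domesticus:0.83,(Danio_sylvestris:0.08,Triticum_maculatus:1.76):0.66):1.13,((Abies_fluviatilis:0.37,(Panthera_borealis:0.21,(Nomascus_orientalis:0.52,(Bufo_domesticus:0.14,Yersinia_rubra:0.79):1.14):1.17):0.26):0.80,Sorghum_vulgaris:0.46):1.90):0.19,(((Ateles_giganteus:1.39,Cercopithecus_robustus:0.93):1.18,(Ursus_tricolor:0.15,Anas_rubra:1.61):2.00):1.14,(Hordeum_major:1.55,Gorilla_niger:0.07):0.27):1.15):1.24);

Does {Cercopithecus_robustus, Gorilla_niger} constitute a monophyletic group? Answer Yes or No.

The MRCA of the listed taxa subtends (((Ateles_giganteus,Cercopithecus_robustus),(Ursus_tricolor,Anas_rubra)),(Hordeum_major,Gorilla_niger)).
That clade also contains Anas_rubra, Ateles_giganteus, Hordeum_major, Ursus_tricolor, which are not in the proposed group, so the group is not monophyletic.

No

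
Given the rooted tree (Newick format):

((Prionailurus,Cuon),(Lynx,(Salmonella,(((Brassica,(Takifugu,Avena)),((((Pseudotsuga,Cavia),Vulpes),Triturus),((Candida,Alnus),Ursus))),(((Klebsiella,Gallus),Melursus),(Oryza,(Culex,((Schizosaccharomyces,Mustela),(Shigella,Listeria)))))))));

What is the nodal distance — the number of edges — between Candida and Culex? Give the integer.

The MRCA of Candida and Culex is the node subtending (((Brassica,(Takifugu,Avena)),((((Pseudotsuga,Cavia),Vulpes),Triturus),((Candida,Alnus),Ursus))),(((Klebsiella,Gallus),Melursus),(Oryza,(Culex,((Schizosaccharomyces,Mustela),(Shigella,Listeria)))))).
From Candida up to that node: 5 branches. From Culex up to the same node: 4 branches. Total: 5 + 4 = 9.

9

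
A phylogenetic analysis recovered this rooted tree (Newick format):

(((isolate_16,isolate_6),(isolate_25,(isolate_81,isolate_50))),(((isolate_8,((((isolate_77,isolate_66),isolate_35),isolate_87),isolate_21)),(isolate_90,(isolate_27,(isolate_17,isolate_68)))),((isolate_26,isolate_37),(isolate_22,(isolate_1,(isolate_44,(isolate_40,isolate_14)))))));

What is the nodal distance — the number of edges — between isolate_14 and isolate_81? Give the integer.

11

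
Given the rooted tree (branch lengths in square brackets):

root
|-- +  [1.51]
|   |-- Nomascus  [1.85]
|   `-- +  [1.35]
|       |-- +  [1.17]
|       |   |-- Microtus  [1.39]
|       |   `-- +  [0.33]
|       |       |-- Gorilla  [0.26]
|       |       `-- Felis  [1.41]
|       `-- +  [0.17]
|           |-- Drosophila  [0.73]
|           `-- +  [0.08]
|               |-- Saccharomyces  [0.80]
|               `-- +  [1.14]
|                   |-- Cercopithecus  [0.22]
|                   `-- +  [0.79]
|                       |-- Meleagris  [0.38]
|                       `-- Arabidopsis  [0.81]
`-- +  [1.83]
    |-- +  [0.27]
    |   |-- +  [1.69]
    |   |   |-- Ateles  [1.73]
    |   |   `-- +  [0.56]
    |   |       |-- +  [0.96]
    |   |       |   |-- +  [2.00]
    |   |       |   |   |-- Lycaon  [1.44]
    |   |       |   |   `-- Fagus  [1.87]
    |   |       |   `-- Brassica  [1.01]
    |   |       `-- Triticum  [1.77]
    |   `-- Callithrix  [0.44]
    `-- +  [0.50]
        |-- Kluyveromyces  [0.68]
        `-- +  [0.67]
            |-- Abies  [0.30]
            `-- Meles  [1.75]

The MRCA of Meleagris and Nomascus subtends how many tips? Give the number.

9

The MRCA of Meleagris and Nomascus is the node subtending (Nomascus,((Microtus,(Gorilla,Felis)),(Drosophila,(Saccharomyces,(Cercopithecus,(Meleagris,Arabidopsis)))))).
That clade contains 9 terminal taxa: Arabidopsis, Cercopithecus, Drosophila, Felis, Gorilla, Meleagris, Microtus, Nomascus, Saccharomyces.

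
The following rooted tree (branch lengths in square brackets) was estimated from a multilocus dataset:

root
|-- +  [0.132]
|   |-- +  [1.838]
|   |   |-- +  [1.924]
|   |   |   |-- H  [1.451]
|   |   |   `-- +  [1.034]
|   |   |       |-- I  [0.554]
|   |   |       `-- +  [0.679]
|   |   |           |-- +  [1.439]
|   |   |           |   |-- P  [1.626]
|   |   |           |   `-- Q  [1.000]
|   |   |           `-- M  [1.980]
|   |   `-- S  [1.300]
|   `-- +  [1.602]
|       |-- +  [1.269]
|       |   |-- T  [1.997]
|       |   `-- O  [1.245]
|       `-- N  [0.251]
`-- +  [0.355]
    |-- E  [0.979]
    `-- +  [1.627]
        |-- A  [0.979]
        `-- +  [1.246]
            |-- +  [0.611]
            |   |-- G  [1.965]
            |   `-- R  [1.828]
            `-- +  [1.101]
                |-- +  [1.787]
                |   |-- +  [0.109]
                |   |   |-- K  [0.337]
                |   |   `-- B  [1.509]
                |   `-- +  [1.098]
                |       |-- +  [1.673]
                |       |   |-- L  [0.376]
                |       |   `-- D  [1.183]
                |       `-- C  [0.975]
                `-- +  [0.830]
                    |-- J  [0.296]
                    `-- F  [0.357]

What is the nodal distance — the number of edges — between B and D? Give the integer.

The MRCA of B and D is the node subtending ((K,B),((L,D),C)).
From B up to that node: 2 branches. From D up to the same node: 3 branches. Total: 2 + 3 = 5.

5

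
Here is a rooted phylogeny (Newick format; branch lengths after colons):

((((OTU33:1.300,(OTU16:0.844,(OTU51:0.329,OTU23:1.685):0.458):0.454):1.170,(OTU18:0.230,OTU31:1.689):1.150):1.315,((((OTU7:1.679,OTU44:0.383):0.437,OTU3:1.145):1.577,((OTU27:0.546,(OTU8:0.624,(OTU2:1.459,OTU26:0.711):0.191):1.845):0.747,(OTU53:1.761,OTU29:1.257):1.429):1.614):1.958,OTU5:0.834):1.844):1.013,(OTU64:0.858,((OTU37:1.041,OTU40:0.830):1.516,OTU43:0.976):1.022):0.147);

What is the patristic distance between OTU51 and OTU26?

12.636

The path runs OTU51 → … → MRCA → … → OTU26; the MRCA is the node subtending (((OTU33,(OTU16,(OTU51,OTU23))),(OTU18,OTU31)),((((OTU7,OTU44),OTU3),((OTU27,(OTU8,(OTU2,OTU26))),(OTU53,OTU29))),OTU5)).
Branch lengths along that path: 0.329 + 0.458 + 0.454 + 1.170 + 1.315 + 1.844 + 1.958 + 1.614 + 0.747 + 1.845 + 0.191 + 0.711 = 12.636.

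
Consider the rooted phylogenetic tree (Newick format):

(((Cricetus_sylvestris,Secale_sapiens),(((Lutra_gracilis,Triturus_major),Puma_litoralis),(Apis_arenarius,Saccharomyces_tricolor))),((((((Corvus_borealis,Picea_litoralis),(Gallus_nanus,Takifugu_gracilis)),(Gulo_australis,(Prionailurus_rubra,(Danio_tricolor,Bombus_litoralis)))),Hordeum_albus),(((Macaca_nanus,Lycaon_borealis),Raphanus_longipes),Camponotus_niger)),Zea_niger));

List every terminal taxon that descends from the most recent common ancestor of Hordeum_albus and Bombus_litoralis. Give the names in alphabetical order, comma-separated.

Bombus_litoralis, Corvus_borealis, Danio_tricolor, Gallus_nanus, Gulo_australis, Hordeum_albus, Picea_litoralis, Prionailurus_rubra, Takifugu_gracilis

Tracing Hordeum_albus: it sits inside ((((Corvus_borealis,Picea_litoralis),(Gallus_nanus,Takifugu_gracilis)),(Gulo_australis,(Prionailurus_rubra,(Danio_tricolor,Bombus_litoralis)))),Hordeum_albus).
Tracing Bombus_litoralis: it sits inside (Danio_tricolor,Bombus_litoralis).
The smallest clade enclosing both is ((((Corvus_borealis,Picea_litoralis),(Gallus_nanus,Takifugu_gracilis)),(Gulo_australis,(Prionailurus_rubra,(Danio_tricolor,Bombus_litoralis)))),Hordeum_albus); the answer is its 9 terminal taxa in alphabetical order.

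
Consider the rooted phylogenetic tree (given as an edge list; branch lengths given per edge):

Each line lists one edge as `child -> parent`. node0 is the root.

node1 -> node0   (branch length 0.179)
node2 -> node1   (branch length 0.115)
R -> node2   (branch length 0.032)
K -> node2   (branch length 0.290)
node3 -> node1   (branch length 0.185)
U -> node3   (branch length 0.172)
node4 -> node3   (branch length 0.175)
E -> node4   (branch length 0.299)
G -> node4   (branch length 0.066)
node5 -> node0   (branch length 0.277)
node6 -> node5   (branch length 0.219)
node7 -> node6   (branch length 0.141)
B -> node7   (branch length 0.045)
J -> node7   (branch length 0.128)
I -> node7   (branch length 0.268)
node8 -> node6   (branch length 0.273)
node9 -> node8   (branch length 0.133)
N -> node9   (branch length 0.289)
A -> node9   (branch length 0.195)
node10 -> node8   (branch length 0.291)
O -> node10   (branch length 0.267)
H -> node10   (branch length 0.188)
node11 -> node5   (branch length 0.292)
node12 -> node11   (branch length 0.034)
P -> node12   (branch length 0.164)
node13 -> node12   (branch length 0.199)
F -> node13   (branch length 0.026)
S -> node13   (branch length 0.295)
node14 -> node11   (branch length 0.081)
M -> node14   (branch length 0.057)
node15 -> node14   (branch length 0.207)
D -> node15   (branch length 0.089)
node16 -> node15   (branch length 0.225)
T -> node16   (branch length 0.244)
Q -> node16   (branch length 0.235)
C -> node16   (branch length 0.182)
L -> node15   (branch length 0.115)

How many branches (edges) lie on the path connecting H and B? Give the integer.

5

The MRCA of H and B is the node subtending ((B,J,I),((N,A),(O,H))).
From H up to that node: 3 branches. From B up to the same node: 2 branches. Total: 3 + 2 = 5.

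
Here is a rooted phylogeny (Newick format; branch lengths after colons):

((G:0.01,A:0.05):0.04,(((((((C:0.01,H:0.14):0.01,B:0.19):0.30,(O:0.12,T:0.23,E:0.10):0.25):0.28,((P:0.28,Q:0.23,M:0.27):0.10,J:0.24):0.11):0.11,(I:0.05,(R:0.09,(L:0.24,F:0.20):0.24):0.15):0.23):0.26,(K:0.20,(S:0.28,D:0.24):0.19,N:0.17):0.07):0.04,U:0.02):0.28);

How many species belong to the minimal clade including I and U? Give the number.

19

The MRCA of I and U is the node subtending (((((((C,H),B),(O,T,E)),((P,Q,M),J)),(I,(R,(L,F)))),(K,(S,D),N)),U).
That clade contains 19 terminal taxa: B, C, D, E, F, H, I, J, K, L, M, N, O, P, Q, R, S, T, U.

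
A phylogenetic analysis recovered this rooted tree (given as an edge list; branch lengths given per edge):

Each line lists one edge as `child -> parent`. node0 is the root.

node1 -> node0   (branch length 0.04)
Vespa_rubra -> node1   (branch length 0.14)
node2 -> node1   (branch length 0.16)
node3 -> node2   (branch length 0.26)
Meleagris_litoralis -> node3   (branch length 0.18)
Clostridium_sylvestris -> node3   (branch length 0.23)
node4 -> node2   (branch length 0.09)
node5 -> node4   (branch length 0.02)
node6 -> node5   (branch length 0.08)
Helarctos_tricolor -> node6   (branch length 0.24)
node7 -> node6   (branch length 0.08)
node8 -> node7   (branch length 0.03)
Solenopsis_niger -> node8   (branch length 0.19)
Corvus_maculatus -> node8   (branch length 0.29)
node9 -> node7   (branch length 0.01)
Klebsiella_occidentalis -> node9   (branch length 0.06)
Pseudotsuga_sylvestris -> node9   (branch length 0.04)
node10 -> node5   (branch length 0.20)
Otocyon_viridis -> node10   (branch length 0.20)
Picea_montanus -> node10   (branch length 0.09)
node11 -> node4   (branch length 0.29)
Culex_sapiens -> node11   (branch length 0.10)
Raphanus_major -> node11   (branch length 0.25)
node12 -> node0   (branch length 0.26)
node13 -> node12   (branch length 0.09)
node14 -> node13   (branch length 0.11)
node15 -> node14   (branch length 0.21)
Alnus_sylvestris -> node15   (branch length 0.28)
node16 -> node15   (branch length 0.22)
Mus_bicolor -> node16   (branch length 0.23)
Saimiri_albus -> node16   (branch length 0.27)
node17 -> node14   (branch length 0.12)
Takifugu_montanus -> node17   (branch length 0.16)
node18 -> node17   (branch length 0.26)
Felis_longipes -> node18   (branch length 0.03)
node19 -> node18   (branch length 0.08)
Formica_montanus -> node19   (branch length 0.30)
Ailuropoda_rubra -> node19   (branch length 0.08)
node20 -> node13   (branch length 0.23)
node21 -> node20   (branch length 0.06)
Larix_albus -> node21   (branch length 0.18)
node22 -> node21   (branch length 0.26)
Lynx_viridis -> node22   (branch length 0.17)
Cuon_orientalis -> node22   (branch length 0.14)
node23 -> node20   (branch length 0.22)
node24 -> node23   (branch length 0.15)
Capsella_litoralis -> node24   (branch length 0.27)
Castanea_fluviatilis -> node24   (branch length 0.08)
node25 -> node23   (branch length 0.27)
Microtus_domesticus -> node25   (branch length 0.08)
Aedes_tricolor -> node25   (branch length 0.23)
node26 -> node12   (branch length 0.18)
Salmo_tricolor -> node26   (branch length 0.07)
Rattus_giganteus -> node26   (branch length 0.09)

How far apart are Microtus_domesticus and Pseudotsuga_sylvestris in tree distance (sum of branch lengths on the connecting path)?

The path runs Microtus_domesticus → … → MRCA → … → Pseudotsuga_sylvestris; the MRCA is the root of the tree.
Branch lengths along that path: 0.08 + 0.27 + 0.22 + 0.23 + 0.09 + 0.26 + 0.04 + 0.16 + 0.09 + 0.02 + 0.08 + 0.08 + 0.01 + 0.04 = 1.67.

1.67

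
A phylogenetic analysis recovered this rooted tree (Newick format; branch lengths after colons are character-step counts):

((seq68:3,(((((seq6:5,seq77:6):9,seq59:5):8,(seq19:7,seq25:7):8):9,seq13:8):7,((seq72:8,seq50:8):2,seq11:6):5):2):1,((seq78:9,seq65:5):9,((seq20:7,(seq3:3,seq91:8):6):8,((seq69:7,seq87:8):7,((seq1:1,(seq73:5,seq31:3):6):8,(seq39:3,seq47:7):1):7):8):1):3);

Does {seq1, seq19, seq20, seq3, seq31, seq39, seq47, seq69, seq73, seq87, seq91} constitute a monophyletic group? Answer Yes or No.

The MRCA of the listed taxa is the root, so the smallest clade containing them is the whole tree.
That clade also contains seq11, seq13, seq25, seq50, seq59, seq6, seq65, seq68, seq72, seq77, seq78, which are not in the proposed group, so the group is not monophyletic.

No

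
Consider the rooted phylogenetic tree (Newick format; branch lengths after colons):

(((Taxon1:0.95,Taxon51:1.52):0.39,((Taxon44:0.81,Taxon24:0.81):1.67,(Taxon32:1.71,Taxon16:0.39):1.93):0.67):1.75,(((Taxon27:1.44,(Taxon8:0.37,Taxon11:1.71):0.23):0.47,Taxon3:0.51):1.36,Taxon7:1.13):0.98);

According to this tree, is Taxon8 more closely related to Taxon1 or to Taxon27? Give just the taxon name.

The MRCA of Taxon8 and Taxon27 subtends (Taxon27,(Taxon8,Taxon11)) (3 taxa).
The MRCA of Taxon8 and Taxon1 is the root, subtending the entire tree (11 taxa).
The first is nested inside the second, so Taxon8 shares a more recent common ancestor with Taxon27.

Taxon27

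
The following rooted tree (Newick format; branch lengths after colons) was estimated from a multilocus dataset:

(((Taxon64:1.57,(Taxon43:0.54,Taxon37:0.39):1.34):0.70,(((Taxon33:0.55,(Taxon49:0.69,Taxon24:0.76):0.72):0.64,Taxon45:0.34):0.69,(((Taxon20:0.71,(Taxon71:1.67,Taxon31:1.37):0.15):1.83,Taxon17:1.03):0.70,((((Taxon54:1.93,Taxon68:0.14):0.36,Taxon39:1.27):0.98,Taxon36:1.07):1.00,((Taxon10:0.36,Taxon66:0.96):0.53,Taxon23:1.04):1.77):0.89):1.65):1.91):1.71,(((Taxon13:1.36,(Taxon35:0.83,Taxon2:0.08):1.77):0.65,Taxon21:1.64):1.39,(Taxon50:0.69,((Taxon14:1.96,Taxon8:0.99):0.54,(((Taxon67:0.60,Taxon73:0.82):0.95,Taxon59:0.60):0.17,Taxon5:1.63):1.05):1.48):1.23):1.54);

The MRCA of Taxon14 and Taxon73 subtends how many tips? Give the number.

The MRCA of Taxon14 and Taxon73 is the node subtending ((Taxon14,Taxon8),(((Taxon67,Taxon73),Taxon59),Taxon5)).
That clade contains 6 terminal taxa: Taxon14, Taxon5, Taxon59, Taxon67, Taxon73, Taxon8.

6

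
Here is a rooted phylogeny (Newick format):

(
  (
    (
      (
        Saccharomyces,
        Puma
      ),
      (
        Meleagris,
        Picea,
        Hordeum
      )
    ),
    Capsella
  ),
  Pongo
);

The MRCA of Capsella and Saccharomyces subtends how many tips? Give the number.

The MRCA of Capsella and Saccharomyces is the node subtending (((Saccharomyces,Puma),(Meleagris,Picea,Hordeum)),Capsella).
That clade contains 6 terminal taxa: Capsella, Hordeum, Meleagris, Picea, Puma, Saccharomyces.

6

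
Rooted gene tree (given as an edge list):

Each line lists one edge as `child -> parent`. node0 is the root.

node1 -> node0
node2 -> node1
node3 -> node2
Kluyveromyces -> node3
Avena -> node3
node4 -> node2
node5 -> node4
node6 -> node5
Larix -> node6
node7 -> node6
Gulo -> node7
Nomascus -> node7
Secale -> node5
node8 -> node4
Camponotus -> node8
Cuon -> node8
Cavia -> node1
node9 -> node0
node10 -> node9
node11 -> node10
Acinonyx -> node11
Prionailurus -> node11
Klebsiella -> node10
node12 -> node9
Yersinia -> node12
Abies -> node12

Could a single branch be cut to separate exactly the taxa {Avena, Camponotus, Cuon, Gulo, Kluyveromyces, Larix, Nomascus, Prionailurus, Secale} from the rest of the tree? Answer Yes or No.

No

The MRCA of the listed taxa is the root, so the smallest clade containing them is the whole tree.
That clade also contains Abies, Acinonyx, Cavia, Klebsiella, Yersinia, which are not in the proposed group, so the group is not monophyletic.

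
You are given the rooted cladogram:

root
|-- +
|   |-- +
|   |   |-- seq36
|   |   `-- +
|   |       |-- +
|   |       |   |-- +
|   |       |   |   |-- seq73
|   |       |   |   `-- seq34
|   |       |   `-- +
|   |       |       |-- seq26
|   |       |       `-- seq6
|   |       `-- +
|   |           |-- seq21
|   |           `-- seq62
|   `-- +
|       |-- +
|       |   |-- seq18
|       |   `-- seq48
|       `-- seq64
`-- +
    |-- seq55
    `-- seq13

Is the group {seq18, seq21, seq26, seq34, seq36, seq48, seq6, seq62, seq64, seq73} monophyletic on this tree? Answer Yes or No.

Yes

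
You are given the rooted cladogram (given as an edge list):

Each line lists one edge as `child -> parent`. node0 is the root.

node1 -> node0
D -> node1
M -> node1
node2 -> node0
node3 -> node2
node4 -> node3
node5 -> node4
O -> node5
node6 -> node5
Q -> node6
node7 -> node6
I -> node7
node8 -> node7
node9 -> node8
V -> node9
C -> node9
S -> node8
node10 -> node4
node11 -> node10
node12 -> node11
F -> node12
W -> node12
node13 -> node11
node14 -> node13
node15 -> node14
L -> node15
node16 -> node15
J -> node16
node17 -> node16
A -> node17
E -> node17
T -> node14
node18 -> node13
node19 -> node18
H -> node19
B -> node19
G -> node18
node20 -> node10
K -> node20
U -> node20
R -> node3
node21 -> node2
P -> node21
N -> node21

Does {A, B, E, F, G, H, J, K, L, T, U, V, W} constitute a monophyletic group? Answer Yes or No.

The MRCA of the listed taxa subtends ((O,(Q,(I,((V,C),S)))),(((F,W),(((L,(J,(A,E))),T),((H,B),G))),(K,U))).
That clade also contains C, I, O, Q, S, which are not in the proposed group, so the group is not monophyletic.

No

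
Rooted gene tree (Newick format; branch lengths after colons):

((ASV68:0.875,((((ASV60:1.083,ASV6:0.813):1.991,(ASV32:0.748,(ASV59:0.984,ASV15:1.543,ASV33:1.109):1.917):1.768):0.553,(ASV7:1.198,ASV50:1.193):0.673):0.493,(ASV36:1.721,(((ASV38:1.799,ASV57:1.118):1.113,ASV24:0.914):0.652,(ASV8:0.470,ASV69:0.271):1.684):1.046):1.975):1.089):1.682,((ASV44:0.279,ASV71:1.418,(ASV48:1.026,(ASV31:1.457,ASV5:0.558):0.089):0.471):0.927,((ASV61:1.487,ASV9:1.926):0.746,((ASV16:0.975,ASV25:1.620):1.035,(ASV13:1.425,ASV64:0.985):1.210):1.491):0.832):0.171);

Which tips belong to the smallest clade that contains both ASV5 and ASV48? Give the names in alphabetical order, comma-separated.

ASV31, ASV48, ASV5

Tracing ASV5: it sits inside (ASV31,ASV5).
Tracing ASV48: it sits inside (ASV48,(ASV31,ASV5)).
The smallest clade enclosing both is (ASV48,(ASV31,ASV5)); the answer is its 3 terminal taxa in alphabetical order.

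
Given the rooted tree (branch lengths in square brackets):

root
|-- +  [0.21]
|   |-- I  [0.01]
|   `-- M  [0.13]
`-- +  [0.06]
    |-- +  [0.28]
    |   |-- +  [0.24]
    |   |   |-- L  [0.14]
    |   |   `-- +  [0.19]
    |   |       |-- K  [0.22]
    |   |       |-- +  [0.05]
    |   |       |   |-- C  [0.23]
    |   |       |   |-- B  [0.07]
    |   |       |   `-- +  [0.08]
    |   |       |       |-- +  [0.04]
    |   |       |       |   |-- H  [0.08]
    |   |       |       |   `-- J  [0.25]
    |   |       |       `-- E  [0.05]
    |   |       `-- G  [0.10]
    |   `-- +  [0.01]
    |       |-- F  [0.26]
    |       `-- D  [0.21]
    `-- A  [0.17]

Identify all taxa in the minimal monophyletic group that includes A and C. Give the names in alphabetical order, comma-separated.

A, B, C, D, E, F, G, H, J, K, L

Tracing A: it sits inside (((L,(K,(C,B,((H,J),E)),G)),(F,D)),A).
Tracing C: it sits inside (C,B,((H,J),E)).
The smallest clade enclosing both is (((L,(K,(C,B,((H,J),E)),G)),(F,D)),A); the answer is its 11 terminal taxa in alphabetical order.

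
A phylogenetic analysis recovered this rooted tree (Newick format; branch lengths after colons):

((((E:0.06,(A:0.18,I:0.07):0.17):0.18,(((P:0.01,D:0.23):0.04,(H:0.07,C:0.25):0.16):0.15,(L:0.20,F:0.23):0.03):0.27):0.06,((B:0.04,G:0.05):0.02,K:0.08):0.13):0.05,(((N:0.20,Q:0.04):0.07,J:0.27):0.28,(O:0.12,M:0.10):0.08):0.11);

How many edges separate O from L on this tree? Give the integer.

The MRCA of O and L is the root of the tree.
From O up to that node: 3 branches. From L up to the same node: 5 branches. Total: 3 + 5 = 8.

8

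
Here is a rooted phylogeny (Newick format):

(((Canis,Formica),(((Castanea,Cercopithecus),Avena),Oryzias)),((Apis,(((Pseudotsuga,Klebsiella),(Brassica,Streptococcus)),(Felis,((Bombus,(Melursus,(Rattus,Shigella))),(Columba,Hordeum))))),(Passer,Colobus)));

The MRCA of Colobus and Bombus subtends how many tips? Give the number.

The MRCA of Colobus and Bombus is the node subtending ((Apis,(((Pseudotsuga,Klebsiella),(Brassica,Streptococcus)),(Felis,((Bombus,(Melursus,(Rattus,Shigella))),(Columba,Hordeum))))),(Passer,Colobus)).
That clade contains 14 terminal taxa: Apis, Bombus, Brassica, Colobus, Columba, Felis, Hordeum, Klebsiella, Melursus, Passer, Pseudotsuga, Rattus, Shigella, Streptococcus.

14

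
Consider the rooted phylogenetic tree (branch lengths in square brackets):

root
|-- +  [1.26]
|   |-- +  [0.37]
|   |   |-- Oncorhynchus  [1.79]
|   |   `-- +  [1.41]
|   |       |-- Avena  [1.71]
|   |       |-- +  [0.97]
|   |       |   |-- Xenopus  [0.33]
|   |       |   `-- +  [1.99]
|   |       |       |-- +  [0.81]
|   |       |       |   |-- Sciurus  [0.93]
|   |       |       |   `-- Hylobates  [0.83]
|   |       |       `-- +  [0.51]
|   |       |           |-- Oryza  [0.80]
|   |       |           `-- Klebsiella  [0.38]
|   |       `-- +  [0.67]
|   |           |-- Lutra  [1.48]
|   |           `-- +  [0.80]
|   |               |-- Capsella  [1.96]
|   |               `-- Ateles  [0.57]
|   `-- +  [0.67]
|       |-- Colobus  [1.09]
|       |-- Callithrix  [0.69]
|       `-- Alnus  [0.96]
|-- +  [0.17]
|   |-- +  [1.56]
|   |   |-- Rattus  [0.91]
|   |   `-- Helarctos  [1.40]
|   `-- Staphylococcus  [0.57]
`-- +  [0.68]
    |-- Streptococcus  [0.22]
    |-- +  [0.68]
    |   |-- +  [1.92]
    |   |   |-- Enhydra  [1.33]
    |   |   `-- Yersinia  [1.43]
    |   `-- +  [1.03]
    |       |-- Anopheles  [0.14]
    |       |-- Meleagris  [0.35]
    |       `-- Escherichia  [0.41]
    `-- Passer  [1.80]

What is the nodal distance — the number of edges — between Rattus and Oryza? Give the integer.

10

The MRCA of Rattus and Oryza is the root of the tree.
From Rattus up to that node: 3 branches. From Oryza up to the same node: 7 branches. Total: 3 + 7 = 10.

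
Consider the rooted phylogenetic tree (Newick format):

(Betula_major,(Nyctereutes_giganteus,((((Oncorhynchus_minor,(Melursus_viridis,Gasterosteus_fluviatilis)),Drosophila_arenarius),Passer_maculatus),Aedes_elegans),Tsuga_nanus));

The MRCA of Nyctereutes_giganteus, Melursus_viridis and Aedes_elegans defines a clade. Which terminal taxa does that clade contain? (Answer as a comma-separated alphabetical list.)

Tracing Nyctereutes_giganteus: it sits inside (Nyctereutes_giganteus,((((Oncorhynchus_minor,(Melursus_viridis,Gasterosteus_fluviatilis)),Drosophila_arenarius),Passer_maculatus),Aedes_elegans),Tsuga_nanus).
Tracing Melursus_viridis: it sits inside (Melursus_viridis,Gasterosteus_fluviatilis).
Tracing Aedes_elegans: it sits inside ((((Oncorhynchus_minor,(Melursus_viridis,Gasterosteus_fluviatilis)),Drosophila_arenarius),Passer_maculatus),Aedes_elegans).
The smallest clade enclosing all 3 is (Nyctereutes_giganteus,((((Oncorhynchus_minor,(Melursus_viridis,Gasterosteus_fluviatilis)),Drosophila_arenarius),Passer_maculatus),Aedes_elegans),Tsuga_nanus); the answer is its 8 terminal taxa in alphabetical order.

Aedes_elegans, Drosophila_arenarius, Gasterosteus_fluviatilis, Melursus_viridis, Nyctereutes_giganteus, Oncorhynchus_minor, Passer_maculatus, Tsuga_nanus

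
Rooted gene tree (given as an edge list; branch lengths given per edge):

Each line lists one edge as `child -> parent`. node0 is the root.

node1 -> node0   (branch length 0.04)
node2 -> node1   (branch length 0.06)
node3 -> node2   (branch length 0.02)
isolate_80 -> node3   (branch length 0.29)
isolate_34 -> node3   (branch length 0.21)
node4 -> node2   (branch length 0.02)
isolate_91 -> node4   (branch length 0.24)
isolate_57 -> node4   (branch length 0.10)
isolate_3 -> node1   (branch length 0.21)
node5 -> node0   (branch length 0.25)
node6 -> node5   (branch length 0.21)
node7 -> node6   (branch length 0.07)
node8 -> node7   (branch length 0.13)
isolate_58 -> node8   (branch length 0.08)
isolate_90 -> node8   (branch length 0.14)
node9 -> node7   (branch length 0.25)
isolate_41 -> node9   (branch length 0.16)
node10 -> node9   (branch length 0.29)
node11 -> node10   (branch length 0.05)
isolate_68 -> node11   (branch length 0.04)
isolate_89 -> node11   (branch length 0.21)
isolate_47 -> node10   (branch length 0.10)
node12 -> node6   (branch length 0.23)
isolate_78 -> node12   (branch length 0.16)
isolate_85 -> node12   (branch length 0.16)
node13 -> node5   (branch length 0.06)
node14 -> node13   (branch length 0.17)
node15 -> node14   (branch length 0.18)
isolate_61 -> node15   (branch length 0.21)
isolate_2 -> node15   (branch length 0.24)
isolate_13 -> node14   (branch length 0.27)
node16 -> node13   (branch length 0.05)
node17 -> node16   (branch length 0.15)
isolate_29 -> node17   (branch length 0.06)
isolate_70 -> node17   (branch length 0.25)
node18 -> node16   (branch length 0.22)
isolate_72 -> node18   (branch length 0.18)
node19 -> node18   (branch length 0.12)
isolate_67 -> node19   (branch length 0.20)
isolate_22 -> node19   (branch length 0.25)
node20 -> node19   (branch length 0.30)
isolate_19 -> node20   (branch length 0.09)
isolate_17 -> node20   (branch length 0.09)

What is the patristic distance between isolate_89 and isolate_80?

The path runs isolate_89 → … → MRCA → … → isolate_80; the MRCA is the root of the tree.
Branch lengths along that path: 0.21 + 0.05 + 0.29 + 0.25 + 0.07 + 0.21 + 0.25 + 0.04 + 0.06 + 0.02 + 0.29 = 1.74.

1.74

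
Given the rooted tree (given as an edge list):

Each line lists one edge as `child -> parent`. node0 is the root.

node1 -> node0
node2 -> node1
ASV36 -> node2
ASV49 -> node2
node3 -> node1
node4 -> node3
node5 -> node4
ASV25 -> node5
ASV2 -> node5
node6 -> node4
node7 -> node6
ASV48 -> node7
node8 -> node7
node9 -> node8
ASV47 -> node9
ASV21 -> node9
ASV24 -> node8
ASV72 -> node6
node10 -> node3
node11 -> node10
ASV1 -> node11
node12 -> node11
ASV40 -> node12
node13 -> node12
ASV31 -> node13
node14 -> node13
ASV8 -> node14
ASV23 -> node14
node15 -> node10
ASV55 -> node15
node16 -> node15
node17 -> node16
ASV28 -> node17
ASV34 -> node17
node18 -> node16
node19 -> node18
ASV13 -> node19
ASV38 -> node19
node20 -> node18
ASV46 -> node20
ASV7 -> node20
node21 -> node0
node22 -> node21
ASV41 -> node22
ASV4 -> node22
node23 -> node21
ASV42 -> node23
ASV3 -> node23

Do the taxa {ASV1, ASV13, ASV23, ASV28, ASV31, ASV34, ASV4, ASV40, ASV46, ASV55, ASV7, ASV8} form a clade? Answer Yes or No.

No

The MRCA of the listed taxa is the root, so the smallest clade containing them is the whole tree.
That clade also contains ASV2, ASV21, ASV24, ASV25, ASV3, ASV36, ASV38, ASV41, ASV42, ASV47, ASV48, ASV49, ASV72, which are not in the proposed group, so the group is not monophyletic.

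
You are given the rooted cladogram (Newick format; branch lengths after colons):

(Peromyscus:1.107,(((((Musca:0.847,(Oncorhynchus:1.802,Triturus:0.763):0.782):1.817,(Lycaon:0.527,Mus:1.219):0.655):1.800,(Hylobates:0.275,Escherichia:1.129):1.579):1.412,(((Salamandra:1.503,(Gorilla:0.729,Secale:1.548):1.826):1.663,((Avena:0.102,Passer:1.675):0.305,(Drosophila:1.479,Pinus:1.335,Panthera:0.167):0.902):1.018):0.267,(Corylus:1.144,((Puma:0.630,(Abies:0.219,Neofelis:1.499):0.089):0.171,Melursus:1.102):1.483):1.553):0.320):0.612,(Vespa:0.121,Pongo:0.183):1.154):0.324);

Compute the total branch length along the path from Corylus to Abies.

3.106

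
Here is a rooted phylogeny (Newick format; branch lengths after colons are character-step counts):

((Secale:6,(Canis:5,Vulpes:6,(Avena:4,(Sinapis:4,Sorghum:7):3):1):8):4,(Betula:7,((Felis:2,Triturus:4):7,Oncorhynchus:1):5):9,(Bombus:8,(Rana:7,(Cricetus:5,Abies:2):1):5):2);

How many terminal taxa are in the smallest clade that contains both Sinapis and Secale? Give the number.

6

The MRCA of Sinapis and Secale is the node subtending (Secale,(Canis,Vulpes,(Avena,(Sinapis,Sorghum)))).
That clade contains 6 terminal taxa: Avena, Canis, Secale, Sinapis, Sorghum, Vulpes.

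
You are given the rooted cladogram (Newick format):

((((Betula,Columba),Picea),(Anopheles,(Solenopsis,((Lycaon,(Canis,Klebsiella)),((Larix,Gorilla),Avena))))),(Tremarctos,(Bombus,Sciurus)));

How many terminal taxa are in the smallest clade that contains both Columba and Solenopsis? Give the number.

11

The MRCA of Columba and Solenopsis is the node subtending (((Betula,Columba),Picea),(Anopheles,(Solenopsis,((Lycaon,(Canis,Klebsiella)),((Larix,Gorilla),Avena))))).
That clade contains 11 terminal taxa: Anopheles, Avena, Betula, Canis, Columba, Gorilla, Klebsiella, Larix, Lycaon, Picea, Solenopsis.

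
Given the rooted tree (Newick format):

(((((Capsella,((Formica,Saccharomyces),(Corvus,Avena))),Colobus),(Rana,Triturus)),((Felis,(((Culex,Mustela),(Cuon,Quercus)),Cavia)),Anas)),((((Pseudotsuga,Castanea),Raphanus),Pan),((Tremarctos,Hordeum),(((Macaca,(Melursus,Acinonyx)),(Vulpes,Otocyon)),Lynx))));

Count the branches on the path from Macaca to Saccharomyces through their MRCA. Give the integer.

The MRCA of Macaca and Saccharomyces is the root of the tree.
From Macaca up to that node: 6 branches. From Saccharomyces up to the same node: 7 branches. Total: 6 + 7 = 13.

13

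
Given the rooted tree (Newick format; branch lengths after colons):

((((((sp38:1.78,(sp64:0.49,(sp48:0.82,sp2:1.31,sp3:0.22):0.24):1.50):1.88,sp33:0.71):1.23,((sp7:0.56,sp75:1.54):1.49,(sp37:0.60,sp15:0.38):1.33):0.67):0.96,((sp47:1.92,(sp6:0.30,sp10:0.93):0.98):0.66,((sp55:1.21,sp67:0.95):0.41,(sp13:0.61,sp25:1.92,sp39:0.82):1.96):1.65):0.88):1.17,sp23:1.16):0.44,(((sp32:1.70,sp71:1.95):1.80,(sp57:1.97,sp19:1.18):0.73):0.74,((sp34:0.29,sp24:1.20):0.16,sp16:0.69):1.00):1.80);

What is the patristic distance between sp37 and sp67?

7.45

The path runs sp37 → … → MRCA → … → sp67; the MRCA is the node subtending ((((sp38,(sp64,(sp48,sp2,sp3))),sp33),((sp7,sp75),(sp37,sp15))),((sp47,(sp6,sp10)),((sp55,sp67),(sp13,sp25,sp39)))).
Branch lengths along that path: 0.60 + 1.33 + 0.67 + 0.96 + 0.88 + 1.65 + 0.41 + 0.95 = 7.45.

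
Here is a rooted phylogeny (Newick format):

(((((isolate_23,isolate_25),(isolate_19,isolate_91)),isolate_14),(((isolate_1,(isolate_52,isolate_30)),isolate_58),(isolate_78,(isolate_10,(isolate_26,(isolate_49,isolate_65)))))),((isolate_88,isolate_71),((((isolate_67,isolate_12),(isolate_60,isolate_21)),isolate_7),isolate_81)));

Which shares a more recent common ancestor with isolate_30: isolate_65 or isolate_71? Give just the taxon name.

The MRCA of isolate_30 and isolate_65 subtends (((isolate_1,(isolate_52,isolate_30)),isolate_58),(isolate_78,(isolate_10,(isolate_26,(isolate_49,isolate_65))))) (9 taxa).
The MRCA of isolate_30 and isolate_71 is the root, subtending the entire tree (22 taxa).
The first is nested inside the second, so isolate_30 shares a more recent common ancestor with isolate_65.

isolate_65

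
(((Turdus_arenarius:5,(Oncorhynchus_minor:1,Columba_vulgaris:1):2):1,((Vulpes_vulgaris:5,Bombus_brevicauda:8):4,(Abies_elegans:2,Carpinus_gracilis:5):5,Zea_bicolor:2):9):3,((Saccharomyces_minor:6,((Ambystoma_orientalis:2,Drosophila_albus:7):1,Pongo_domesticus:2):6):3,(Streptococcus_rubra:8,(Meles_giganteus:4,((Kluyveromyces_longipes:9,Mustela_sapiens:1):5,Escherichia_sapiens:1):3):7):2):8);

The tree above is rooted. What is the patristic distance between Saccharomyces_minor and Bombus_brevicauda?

41

The path runs Saccharomyces_minor → … → MRCA → … → Bombus_brevicauda; the MRCA is the root of the tree.
Branch lengths along that path: 6 + 3 + 8 + 3 + 9 + 4 + 8 = 41.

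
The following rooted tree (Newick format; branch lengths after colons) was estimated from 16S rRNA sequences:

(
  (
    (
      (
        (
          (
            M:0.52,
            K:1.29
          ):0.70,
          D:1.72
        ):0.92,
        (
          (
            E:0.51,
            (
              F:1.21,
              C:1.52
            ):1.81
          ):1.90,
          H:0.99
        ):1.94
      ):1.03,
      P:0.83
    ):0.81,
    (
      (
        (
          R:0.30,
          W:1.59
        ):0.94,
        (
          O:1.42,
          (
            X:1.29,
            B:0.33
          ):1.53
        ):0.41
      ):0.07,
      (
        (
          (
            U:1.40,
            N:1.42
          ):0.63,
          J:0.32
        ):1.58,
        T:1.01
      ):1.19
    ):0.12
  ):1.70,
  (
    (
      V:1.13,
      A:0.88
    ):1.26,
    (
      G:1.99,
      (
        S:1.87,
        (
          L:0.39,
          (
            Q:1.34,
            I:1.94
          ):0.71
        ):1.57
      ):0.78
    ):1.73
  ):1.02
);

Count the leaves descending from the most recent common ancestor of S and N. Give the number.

The MRCA of S and N is the root, so the clade is the entire tree.
That clade contains 24 terminal taxa: A, B, C, D, E, F, G, H, I, J, K, L, M, N, O, P, Q, R, S, T, U, V, W, X.

24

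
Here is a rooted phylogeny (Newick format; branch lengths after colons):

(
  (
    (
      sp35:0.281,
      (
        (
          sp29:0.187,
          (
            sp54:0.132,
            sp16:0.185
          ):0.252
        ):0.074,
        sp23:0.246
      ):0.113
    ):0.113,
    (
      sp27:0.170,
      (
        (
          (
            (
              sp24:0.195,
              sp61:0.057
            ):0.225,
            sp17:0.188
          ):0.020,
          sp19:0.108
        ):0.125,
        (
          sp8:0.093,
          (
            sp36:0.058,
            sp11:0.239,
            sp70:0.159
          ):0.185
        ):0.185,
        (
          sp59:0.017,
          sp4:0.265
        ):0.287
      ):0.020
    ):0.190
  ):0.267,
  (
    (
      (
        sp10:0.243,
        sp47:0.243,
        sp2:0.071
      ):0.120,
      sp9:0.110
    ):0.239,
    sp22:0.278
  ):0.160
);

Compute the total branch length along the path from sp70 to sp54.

1.423

The path runs sp70 → … → MRCA → … → sp54; the MRCA is the node subtending ((sp35,((sp29,(sp54,sp16)),sp23)),(sp27,((((sp24,sp61),sp17),sp19),(sp8,(sp36,sp11,sp70)),(sp59,sp4)))).
Branch lengths along that path: 0.159 + 0.185 + 0.185 + 0.020 + 0.190 + 0.113 + 0.113 + 0.074 + 0.252 + 0.132 = 1.423.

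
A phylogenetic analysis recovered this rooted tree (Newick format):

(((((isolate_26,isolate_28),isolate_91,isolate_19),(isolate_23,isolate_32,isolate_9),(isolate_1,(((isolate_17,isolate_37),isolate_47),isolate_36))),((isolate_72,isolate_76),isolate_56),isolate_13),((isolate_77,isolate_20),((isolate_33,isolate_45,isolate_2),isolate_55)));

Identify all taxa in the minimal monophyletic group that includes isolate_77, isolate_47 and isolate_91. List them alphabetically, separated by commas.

isolate_1, isolate_13, isolate_17, isolate_19, isolate_2, isolate_20, isolate_23, isolate_26, isolate_28, isolate_32, isolate_33, isolate_36, isolate_37, isolate_45, isolate_47, isolate_55, isolate_56, isolate_72, isolate_76, isolate_77, isolate_9, isolate_91

Tracing isolate_77: it sits inside (isolate_77,isolate_20).
Tracing isolate_47: it sits inside ((isolate_17,isolate_37),isolate_47).
Tracing isolate_91: it sits inside ((isolate_26,isolate_28),isolate_91,isolate_19).
The smallest clade enclosing all 3 is the whole tree (their MRCA is the root), so the answer is all 22 tips in alphabetical order.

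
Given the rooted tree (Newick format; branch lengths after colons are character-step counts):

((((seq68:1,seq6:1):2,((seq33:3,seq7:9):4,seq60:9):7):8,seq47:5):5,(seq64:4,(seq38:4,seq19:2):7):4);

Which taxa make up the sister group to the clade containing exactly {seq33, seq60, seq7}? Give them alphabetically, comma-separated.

The clade containing exactly {seq33, seq60, seq7} attaches to the tree at the node subtending ((seq68,seq6),((seq33,seq7),seq60)).
The other lineage descending from that same node — the sister group — is (seq68,seq6); its 2 tips in alphabetical order are the answer.

seq6, seq68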